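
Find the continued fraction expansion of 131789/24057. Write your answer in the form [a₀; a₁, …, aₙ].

Run the Euclidean algorithm, recording each quotient:
131789 = 5·24057 + 11504, so a_0 = 5
24057 = 2·11504 + 1049, so a_1 = 2
11504 = 10·1049 + 1014, so a_2 = 10
1049 = 1·1014 + 35, so a_3 = 1
1014 = 28·35 + 34, so a_4 = 28
35 = 1·34 + 1, so a_5 = 1
34 = 34·1 + 0, so a_6 = 34

[5; 2, 10, 1, 28, 1, 34]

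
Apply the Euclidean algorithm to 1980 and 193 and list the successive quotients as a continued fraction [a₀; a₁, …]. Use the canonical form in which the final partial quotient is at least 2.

[10; 3, 1, 6, 7]

⌊1980/193⌋ = 10, remainder 50
⌊193/50⌋ = 3, remainder 43
⌊50/43⌋ = 1, remainder 7
⌊43/7⌋ = 6, remainder 1
⌊7/1⌋ = 7, remainder 0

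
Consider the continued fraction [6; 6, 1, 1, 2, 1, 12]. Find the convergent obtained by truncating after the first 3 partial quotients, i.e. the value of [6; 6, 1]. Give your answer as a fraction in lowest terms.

43/7

a_0 = 6: 6/1
a_1 = 6: 37/6
a_2 = 1: 43/7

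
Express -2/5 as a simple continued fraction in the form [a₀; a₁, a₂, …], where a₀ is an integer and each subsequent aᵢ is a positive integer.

Run the Euclidean algorithm, recording each quotient:
-2 = -1·5 + 3, so a_0 = -1
5 = 1·3 + 2, so a_1 = 1
3 = 1·2 + 1, so a_2 = 1
2 = 2·1 + 0, so a_3 = 2

[-1; 1, 1, 2]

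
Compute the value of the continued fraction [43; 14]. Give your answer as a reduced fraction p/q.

a_0 = 43: 43/1
a_1 = 14: 603/14

603/14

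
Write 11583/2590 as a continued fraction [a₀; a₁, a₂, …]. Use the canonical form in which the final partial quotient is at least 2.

[4; 2, 8, 2, 35, 2]

Repeatedly divide and take the remainder:
11583 ÷ 2590 → quotient 4, remainder 1223
2590 ÷ 1223 → quotient 2, remainder 144
1223 ÷ 144 → quotient 8, remainder 71
144 ÷ 71 → quotient 2, remainder 2
71 ÷ 2 → quotient 35, remainder 1
2 ÷ 1 → quotient 2, remainder 0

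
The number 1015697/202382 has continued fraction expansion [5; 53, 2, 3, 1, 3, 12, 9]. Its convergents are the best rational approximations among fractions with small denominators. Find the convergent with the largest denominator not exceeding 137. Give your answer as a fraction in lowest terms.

537/107

List convergents until the denominator exceeds the bound:
a_0 = 5: 5/1  (≤ bound)
a_1 = 53: 266/53  (≤ bound)
a_2 = 2: 537/107  (≤ bound)
a_3 = 3: 1877/374  (> 137, stop)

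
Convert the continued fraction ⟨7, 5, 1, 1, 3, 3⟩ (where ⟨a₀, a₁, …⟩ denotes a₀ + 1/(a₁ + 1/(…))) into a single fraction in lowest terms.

919/128

Start with 3.
3 + 1/(3/1) = 3 + 1/3 = 10/3
1 + 1/(10/3) = 1 + 3/10 = 13/10
1 + 1/(13/10) = 1 + 10/13 = 23/13
5 + 1/(23/13) = 5 + 13/23 = 128/23
7 + 1/(128/23) = 7 + 23/128 = 919/128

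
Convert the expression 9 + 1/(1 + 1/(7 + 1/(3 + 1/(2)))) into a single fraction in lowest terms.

573/58

a_0 = 9: 9/1
a_1 = 1: 10/1
a_2 = 7: 79/8
a_3 = 3: 247/25
a_4 = 2: 573/58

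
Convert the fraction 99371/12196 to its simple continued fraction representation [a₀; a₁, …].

Run the Euclidean algorithm, recording each quotient:
99371 ÷ 12196 → quotient 8, remainder 1803
12196 ÷ 1803 → quotient 6, remainder 1378
1803 ÷ 1378 → quotient 1, remainder 425
1378 ÷ 425 → quotient 3, remainder 103
425 ÷ 103 → quotient 4, remainder 13
103 ÷ 13 → quotient 7, remainder 12
13 ÷ 12 → quotient 1, remainder 1
12 ÷ 1 → quotient 12, remainder 0

[8; 6, 1, 3, 4, 7, 1, 12]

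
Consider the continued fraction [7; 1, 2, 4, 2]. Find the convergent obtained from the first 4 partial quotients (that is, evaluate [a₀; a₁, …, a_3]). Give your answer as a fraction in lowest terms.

100/13

Start with 4.
2 + 1/(4/1) = 2 + 1/4 = 9/4
1 + 1/(9/4) = 1 + 4/9 = 13/9
7 + 1/(13/9) = 7 + 9/13 = 100/13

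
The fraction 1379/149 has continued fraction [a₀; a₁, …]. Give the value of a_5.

2

Run the Euclidean algorithm, recording each quotient:
1379 ÷ 149 → quotient 9, remainder 38
149 ÷ 38 → quotient 3, remainder 35
38 ÷ 35 → quotient 1, remainder 3
35 ÷ 3 → quotient 11, remainder 2
3 ÷ 2 → quotient 1, remainder 1
2 ÷ 1 → quotient 2, remainder 0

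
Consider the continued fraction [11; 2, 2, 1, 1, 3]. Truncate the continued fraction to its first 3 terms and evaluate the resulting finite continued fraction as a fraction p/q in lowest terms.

57/5

Use the convergent recurrence hₖ = aₖ·hₖ₋₁ + hₖ₋₂ (and likewise for the denominators kₖ):
a_0 = 11: 11/1
a_1 = 2: 23/2
a_2 = 2: 57/5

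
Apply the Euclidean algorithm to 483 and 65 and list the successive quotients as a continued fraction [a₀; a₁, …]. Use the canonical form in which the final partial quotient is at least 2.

Run the Euclidean algorithm, recording each quotient:
483 ÷ 65 → quotient 7, remainder 28
65 ÷ 28 → quotient 2, remainder 9
28 ÷ 9 → quotient 3, remainder 1
9 ÷ 1 → quotient 9, remainder 0

[7; 2, 3, 9]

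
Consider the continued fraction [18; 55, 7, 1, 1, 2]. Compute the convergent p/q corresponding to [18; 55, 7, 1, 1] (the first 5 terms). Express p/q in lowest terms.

a_0 = 18: 18/1
a_1 = 55: 991/55
a_2 = 7: 6955/386
a_3 = 1: 7946/441
a_4 = 1: 14901/827

14901/827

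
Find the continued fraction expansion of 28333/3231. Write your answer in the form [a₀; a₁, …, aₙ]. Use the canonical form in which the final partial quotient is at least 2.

⌊28333/3231⌋ = 8, remainder 2485
⌊3231/2485⌋ = 1, remainder 746
⌊2485/746⌋ = 3, remainder 247
⌊746/247⌋ = 3, remainder 5
⌊247/5⌋ = 49, remainder 2
⌊5/2⌋ = 2, remainder 1
⌊2/1⌋ = 2, remainder 0

[8; 1, 3, 3, 49, 2, 2]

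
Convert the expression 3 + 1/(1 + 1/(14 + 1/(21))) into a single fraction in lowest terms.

Start with 21.
14 + 1/(21/1) = 14 + 1/21 = 295/21
1 + 1/(295/21) = 1 + 21/295 = 316/295
3 + 1/(316/295) = 3 + 295/316 = 1243/316

1243/316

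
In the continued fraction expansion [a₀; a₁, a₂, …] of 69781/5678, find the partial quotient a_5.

69781 ÷ 5678 → quotient 12, remainder 1645
5678 ÷ 1645 → quotient 3, remainder 743
1645 ÷ 743 → quotient 2, remainder 159
743 ÷ 159 → quotient 4, remainder 107
159 ÷ 107 → quotient 1, remainder 52
107 ÷ 52 → quotient 2, remainder 3

2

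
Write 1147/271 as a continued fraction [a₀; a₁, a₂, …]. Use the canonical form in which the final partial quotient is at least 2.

1147 ÷ 271 → quotient 4, remainder 63
271 ÷ 63 → quotient 4, remainder 19
63 ÷ 19 → quotient 3, remainder 6
19 ÷ 6 → quotient 3, remainder 1
6 ÷ 1 → quotient 6, remainder 0

[4; 4, 3, 3, 6]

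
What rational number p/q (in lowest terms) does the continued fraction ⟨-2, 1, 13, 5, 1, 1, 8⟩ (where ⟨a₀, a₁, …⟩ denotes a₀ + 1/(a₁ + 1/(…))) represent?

a_0 = -2: -2/1
a_1 = 1: -1/1
a_2 = 13: -15/14
a_3 = 5: -76/71
a_4 = 1: -91/85
a_5 = 1: -167/156
a_6 = 8: -1427/1333

-1427/1333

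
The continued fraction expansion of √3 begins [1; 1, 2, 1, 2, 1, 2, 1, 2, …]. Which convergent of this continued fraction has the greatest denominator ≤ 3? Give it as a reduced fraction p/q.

List convergents until the denominator exceeds the bound:
a_0 = 1: 1/1  (≤ bound)
a_1 = 1: 2/1  (≤ bound)
a_2 = 2: 5/3  (≤ bound)
a_3 = 1: 7/4  (> 3, stop)

5/3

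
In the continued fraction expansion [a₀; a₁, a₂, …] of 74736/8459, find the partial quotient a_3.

15

Run the Euclidean algorithm, recording each quotient:
74736 = 8·8459 + 7064, so a_0 = 8
8459 = 1·7064 + 1395, so a_1 = 1
7064 = 5·1395 + 89, so a_2 = 5
1395 = 15·89 + 60, so a_3 = 15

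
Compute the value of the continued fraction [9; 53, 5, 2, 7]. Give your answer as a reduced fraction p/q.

39331/4361

a_0 = 9: 9/1
a_1 = 53: 478/53
a_2 = 5: 2399/266
a_3 = 2: 5276/585
a_4 = 7: 39331/4361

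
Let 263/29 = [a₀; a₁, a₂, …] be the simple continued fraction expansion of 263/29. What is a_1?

14

263 = 9·29 + 2, so a_0 = 9
29 = 14·2 + 1, so a_1 = 14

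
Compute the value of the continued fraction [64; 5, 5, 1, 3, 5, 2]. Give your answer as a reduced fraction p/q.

Starting at the tail and folding back:
Start with 2.
5 + 1/(2/1) = 5 + 1/2 = 11/2
3 + 1/(11/2) = 3 + 2/11 = 35/11
1 + 1/(35/11) = 1 + 11/35 = 46/35
5 + 1/(46/35) = 5 + 35/46 = 265/46
5 + 1/(265/46) = 5 + 46/265 = 1371/265
64 + 1/(1371/265) = 64 + 265/1371 = 88009/1371

88009/1371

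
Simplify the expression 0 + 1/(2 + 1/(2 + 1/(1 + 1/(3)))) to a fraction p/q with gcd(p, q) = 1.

11/26

Start with 3.
1 + 1/(3/1) = 1 + 1/3 = 4/3
2 + 1/(4/3) = 2 + 3/4 = 11/4
2 + 1/(11/4) = 2 + 4/11 = 26/11
0 + 1/(26/11) = 0 + 11/26 = 11/26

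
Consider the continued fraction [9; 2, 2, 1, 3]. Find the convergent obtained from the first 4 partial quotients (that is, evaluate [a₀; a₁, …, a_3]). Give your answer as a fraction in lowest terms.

66/7

a_0 = 9: 9/1
a_1 = 2: 19/2
a_2 = 2: 47/5
a_3 = 1: 66/7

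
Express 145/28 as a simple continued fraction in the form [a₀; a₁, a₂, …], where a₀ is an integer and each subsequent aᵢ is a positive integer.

145 = 5·28 + 5, so a_0 = 5
28 = 5·5 + 3, so a_1 = 5
5 = 1·3 + 2, so a_2 = 1
3 = 1·2 + 1, so a_3 = 1
2 = 2·1 + 0, so a_4 = 2

[5; 5, 1, 1, 2]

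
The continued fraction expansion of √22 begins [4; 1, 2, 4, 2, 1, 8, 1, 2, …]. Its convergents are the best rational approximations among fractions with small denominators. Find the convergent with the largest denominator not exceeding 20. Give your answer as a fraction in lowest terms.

61/13

a_0 = 4: 4/1  (≤ bound)
a_1 = 1: 5/1  (≤ bound)
a_2 = 2: 14/3  (≤ bound)
a_3 = 4: 61/13  (≤ bound)
a_4 = 2: 136/29  (> 20, stop)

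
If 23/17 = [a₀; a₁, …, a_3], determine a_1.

2

23 = 1·17 + 6, so a_0 = 1
17 = 2·6 + 5, so a_1 = 2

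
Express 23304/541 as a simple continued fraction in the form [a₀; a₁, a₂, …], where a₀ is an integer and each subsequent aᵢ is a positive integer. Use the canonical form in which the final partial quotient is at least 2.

23304 = 43·541 + 41, so a_0 = 43
541 = 13·41 + 8, so a_1 = 13
41 = 5·8 + 1, so a_2 = 5
8 = 8·1 + 0, so a_3 = 8

[43; 13, 5, 8]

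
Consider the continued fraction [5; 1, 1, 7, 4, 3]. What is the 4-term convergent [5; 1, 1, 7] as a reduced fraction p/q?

83/15

a_0 = 5: 5/1
a_1 = 1: 6/1
a_2 = 1: 11/2
a_3 = 7: 83/15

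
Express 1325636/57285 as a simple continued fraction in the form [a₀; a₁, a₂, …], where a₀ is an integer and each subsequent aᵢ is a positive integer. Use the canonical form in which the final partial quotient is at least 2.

Repeatedly divide and take the remainder:
1325636 ÷ 57285 → quotient 23, remainder 8081
57285 ÷ 8081 → quotient 7, remainder 718
8081 ÷ 718 → quotient 11, remainder 183
718 ÷ 183 → quotient 3, remainder 169
183 ÷ 169 → quotient 1, remainder 14
169 ÷ 14 → quotient 12, remainder 1
14 ÷ 1 → quotient 14, remainder 0

[23; 7, 11, 3, 1, 12, 14]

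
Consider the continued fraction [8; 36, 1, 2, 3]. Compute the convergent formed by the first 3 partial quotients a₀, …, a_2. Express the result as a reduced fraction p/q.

297/37

Starting at the tail and folding back:
Start with 1.
36 + 1/(1/1) = 36 + 1/1 = 37/1
8 + 1/(37/1) = 8 + 1/37 = 297/37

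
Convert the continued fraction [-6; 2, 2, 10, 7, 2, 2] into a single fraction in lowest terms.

Start with 2.
2 + 1/(2/1) = 2 + 1/2 = 5/2
7 + 1/(5/2) = 7 + 2/5 = 37/5
10 + 1/(37/5) = 10 + 5/37 = 375/37
2 + 1/(375/37) = 2 + 37/375 = 787/375
2 + 1/(787/375) = 2 + 375/787 = 1949/787
-6 + 1/(1949/787) = -6 + 787/1949 = -10907/1949

-10907/1949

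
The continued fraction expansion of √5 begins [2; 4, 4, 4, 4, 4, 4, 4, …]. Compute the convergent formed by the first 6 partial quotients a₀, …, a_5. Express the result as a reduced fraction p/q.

Starting at the tail and folding back:
Start with 4.
4 + 1/(4/1) = 4 + 1/4 = 17/4
4 + 1/(17/4) = 4 + 4/17 = 72/17
4 + 1/(72/17) = 4 + 17/72 = 305/72
4 + 1/(305/72) = 4 + 72/305 = 1292/305
2 + 1/(1292/305) = 2 + 305/1292 = 2889/1292

2889/1292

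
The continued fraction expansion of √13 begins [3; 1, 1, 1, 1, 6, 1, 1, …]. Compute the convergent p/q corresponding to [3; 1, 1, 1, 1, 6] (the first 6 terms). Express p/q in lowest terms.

Build up convergents one term at a time:
a_0 = 3: 3/1
a_1 = 1: 4/1
a_2 = 1: 7/2
a_3 = 1: 11/3
a_4 = 1: 18/5
a_5 = 6: 119/33

119/33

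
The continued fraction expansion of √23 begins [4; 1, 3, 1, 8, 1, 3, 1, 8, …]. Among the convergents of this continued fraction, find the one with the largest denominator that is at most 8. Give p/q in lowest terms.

List convergents until the denominator exceeds the bound:
a_0 = 4: 4/1  (≤ bound)
a_1 = 1: 5/1  (≤ bound)
a_2 = 3: 19/4  (≤ bound)
a_3 = 1: 24/5  (≤ bound)
a_4 = 8: 211/44  (> 8, stop)

24/5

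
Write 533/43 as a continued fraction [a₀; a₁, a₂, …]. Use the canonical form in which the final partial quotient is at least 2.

[12; 2, 1, 1, 8]

533 ÷ 43 → quotient 12, remainder 17
43 ÷ 17 → quotient 2, remainder 9
17 ÷ 9 → quotient 1, remainder 8
9 ÷ 8 → quotient 1, remainder 1
8 ÷ 1 → quotient 8, remainder 0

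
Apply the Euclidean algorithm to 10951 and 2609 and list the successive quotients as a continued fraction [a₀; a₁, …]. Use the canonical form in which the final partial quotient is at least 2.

[4; 5, 15, 6, 1, 4]

10951 = 4·2609 + 515, so a_0 = 4
2609 = 5·515 + 34, so a_1 = 5
515 = 15·34 + 5, so a_2 = 15
34 = 6·5 + 4, so a_3 = 6
5 = 1·4 + 1, so a_4 = 1
4 = 4·1 + 0, so a_5 = 4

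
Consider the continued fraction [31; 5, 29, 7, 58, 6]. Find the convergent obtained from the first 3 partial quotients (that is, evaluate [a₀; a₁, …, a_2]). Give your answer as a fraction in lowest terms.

a_0 = 31: 31/1
a_1 = 5: 156/5
a_2 = 29: 4555/146

4555/146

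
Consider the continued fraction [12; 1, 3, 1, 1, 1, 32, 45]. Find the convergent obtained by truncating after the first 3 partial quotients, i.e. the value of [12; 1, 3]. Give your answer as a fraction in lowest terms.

a_0 = 12: 12/1
a_1 = 1: 13/1
a_2 = 3: 51/4

51/4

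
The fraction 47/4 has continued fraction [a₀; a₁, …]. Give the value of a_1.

1

⌊47/4⌋ = 11, remainder 3
⌊4/3⌋ = 1, remainder 1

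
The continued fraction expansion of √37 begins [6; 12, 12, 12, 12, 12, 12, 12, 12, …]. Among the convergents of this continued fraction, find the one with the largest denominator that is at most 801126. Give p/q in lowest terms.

a_0 = 6: 6/1  (≤ bound)
a_1 = 12: 73/12  (≤ bound)
a_2 = 12: 882/145  (≤ bound)
a_3 = 12: 10657/1752  (≤ bound)
a_4 = 12: 128766/21169  (≤ bound)
a_5 = 12: 1555849/255780  (≤ bound)
a_6 = 12: 18798954/3090529  (> 801126, stop)

1555849/255780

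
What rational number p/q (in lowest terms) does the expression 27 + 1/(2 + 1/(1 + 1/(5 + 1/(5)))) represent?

Start with 5.
5 + 1/(5/1) = 5 + 1/5 = 26/5
1 + 1/(26/5) = 1 + 5/26 = 31/26
2 + 1/(31/26) = 2 + 26/31 = 88/31
27 + 1/(88/31) = 27 + 31/88 = 2407/88

2407/88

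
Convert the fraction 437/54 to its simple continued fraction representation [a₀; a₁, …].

[8; 10, 1, 4]

437 ÷ 54 → quotient 8, remainder 5
54 ÷ 5 → quotient 10, remainder 4
5 ÷ 4 → quotient 1, remainder 1
4 ÷ 1 → quotient 4, remainder 0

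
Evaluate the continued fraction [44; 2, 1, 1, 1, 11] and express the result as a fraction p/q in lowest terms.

Build up convergents one term at a time:
a_0 = 44: 44/1
a_1 = 2: 89/2
a_2 = 1: 133/3
a_3 = 1: 222/5
a_4 = 1: 355/8
a_5 = 11: 4127/93

4127/93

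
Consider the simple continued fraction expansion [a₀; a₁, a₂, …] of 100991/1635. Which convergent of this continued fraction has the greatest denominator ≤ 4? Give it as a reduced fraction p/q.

247/4

a_0 = 61: 61/1  (≤ bound)
a_1 = 1: 62/1  (≤ bound)
a_2 = 3: 247/4  (≤ bound)
a_3 = 3: 803/13  (> 4, stop)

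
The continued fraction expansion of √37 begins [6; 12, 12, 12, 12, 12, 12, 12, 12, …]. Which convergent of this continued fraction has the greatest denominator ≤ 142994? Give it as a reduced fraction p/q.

List convergents until the denominator exceeds the bound:
a_0 = 6: 6/1  (≤ bound)
a_1 = 12: 73/12  (≤ bound)
a_2 = 12: 882/145  (≤ bound)
a_3 = 12: 10657/1752  (≤ bound)
a_4 = 12: 128766/21169  (≤ bound)
a_5 = 12: 1555849/255780  (> 142994, stop)

128766/21169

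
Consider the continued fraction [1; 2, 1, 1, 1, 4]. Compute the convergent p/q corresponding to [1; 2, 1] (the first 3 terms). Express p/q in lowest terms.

4/3

Start with 1.
2 + 1/(1/1) = 2 + 1/1 = 3/1
1 + 1/(3/1) = 1 + 1/3 = 4/3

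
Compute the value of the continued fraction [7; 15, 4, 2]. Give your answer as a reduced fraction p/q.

968/137

Starting at the tail and folding back:
Start with 2.
4 + 1/(2/1) = 4 + 1/2 = 9/2
15 + 1/(9/2) = 15 + 2/9 = 137/9
7 + 1/(137/9) = 7 + 9/137 = 968/137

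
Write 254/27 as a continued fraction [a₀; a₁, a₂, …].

Run the Euclidean algorithm, recording each quotient:
⌊254/27⌋ = 9, remainder 11
⌊27/11⌋ = 2, remainder 5
⌊11/5⌋ = 2, remainder 1
⌊5/1⌋ = 5, remainder 0

[9; 2, 2, 5]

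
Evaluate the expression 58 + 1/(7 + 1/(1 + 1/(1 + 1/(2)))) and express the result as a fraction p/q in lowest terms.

2209/38

Use the convergent recurrence hₖ = aₖ·hₖ₋₁ + hₖ₋₂ (and likewise for the denominators kₖ):
a_0 = 58: 58/1
a_1 = 7: 407/7
a_2 = 1: 465/8
a_3 = 1: 872/15
a_4 = 2: 2209/38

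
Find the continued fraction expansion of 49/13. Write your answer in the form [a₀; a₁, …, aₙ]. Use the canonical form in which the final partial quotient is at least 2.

[3; 1, 3, 3]

49 = 3·13 + 10, so a_0 = 3
13 = 1·10 + 3, so a_1 = 1
10 = 3·3 + 1, so a_2 = 3
3 = 3·1 + 0, so a_3 = 3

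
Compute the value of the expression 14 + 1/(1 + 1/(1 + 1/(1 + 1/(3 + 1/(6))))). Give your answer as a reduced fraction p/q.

1010/69

Start with 6.
3 + 1/(6/1) = 3 + 1/6 = 19/6
1 + 1/(19/6) = 1 + 6/19 = 25/19
1 + 1/(25/19) = 1 + 19/25 = 44/25
1 + 1/(44/25) = 1 + 25/44 = 69/44
14 + 1/(69/44) = 14 + 44/69 = 1010/69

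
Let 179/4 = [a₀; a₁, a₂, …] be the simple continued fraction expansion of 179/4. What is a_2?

3

Repeatedly divide and take the remainder:
179 ÷ 4 → quotient 44, remainder 3
4 ÷ 3 → quotient 1, remainder 1
3 ÷ 1 → quotient 3, remainder 0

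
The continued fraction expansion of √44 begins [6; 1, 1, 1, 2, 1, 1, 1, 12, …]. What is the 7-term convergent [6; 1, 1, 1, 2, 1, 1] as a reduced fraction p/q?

a_0 = 6: 6/1
a_1 = 1: 7/1
a_2 = 1: 13/2
a_3 = 1: 20/3
a_4 = 2: 53/8
a_5 = 1: 73/11
a_6 = 1: 126/19

126/19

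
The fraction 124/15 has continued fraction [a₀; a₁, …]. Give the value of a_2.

⌊124/15⌋ = 8, remainder 4
⌊15/4⌋ = 3, remainder 3
⌊4/3⌋ = 1, remainder 1

1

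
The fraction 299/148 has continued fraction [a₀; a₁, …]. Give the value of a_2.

299 ÷ 148 → quotient 2, remainder 3
148 ÷ 3 → quotient 49, remainder 1
3 ÷ 1 → quotient 3, remainder 0

3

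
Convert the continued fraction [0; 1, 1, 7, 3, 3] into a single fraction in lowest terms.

83/156

Compute successive convergents:
a_0 = 0: 0/1
a_1 = 1: 1/1
a_2 = 1: 1/2
a_3 = 7: 8/15
a_4 = 3: 25/47
a_5 = 3: 83/156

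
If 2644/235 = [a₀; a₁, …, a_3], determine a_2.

1

Run the Euclidean algorithm, recording each quotient:
2644 ÷ 235 → quotient 11, remainder 59
235 ÷ 59 → quotient 3, remainder 58
59 ÷ 58 → quotient 1, remainder 1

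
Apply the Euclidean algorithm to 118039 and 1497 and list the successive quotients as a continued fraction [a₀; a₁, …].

Repeatedly divide and take the remainder:
⌊118039/1497⌋ = 78, remainder 1273
⌊1497/1273⌋ = 1, remainder 224
⌊1273/224⌋ = 5, remainder 153
⌊224/153⌋ = 1, remainder 71
⌊153/71⌋ = 2, remainder 11
⌊71/11⌋ = 6, remainder 5
⌊11/5⌋ = 2, remainder 1
⌊5/1⌋ = 5, remainder 0

[78; 1, 5, 1, 2, 6, 2, 5]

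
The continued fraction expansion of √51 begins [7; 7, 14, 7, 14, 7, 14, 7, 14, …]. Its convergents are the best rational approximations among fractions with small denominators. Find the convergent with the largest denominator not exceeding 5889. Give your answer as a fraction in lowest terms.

a_0 = 7: 7/1  (≤ bound)
a_1 = 7: 50/7  (≤ bound)
a_2 = 14: 707/99  (≤ bound)
a_3 = 7: 4999/700  (≤ bound)
a_4 = 14: 70693/9899  (> 5889, stop)

4999/700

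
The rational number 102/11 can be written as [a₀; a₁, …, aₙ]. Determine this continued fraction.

[9; 3, 1, 2]

102 ÷ 11 → quotient 9, remainder 3
11 ÷ 3 → quotient 3, remainder 2
3 ÷ 2 → quotient 1, remainder 1
2 ÷ 1 → quotient 2, remainder 0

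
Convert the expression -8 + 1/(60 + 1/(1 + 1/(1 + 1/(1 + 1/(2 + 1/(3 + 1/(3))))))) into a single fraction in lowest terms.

-43079/5396

a_0 = -8: -8/1
a_1 = 60: -479/60
a_2 = 1: -487/61
a_3 = 1: -966/121
a_4 = 1: -1453/182
a_5 = 2: -3872/485
a_6 = 3: -13069/1637
a_7 = 3: -43079/5396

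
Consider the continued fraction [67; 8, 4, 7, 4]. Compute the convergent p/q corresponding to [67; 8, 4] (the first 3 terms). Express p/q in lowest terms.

2215/33

Starting at the tail and folding back:
Start with 4.
8 + 1/(4/1) = 8 + 1/4 = 33/4
67 + 1/(33/4) = 67 + 4/33 = 2215/33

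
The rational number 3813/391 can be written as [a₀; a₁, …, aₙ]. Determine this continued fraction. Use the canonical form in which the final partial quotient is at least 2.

Repeatedly divide and take the remainder:
3813 = 9·391 + 294, so a_0 = 9
391 = 1·294 + 97, so a_1 = 1
294 = 3·97 + 3, so a_2 = 3
97 = 32·3 + 1, so a_3 = 32
3 = 3·1 + 0, so a_4 = 3

[9; 1, 3, 32, 3]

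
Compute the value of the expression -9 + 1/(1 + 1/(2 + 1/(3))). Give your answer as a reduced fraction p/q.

-83/10

Start with 3.
2 + 1/(3/1) = 2 + 1/3 = 7/3
1 + 1/(7/3) = 1 + 3/7 = 10/7
-9 + 1/(10/7) = -9 + 7/10 = -83/10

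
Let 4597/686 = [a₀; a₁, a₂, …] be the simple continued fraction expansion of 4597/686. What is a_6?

⌊4597/686⌋ = 6, remainder 481
⌊686/481⌋ = 1, remainder 205
⌊481/205⌋ = 2, remainder 71
⌊205/71⌋ = 2, remainder 63
⌊71/63⌋ = 1, remainder 8
⌊63/8⌋ = 7, remainder 7
⌊8/7⌋ = 1, remainder 1

1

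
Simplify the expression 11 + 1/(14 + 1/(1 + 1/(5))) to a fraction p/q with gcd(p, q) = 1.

Starting at the tail and folding back:
Start with 5.
1 + 1/(5/1) = 1 + 1/5 = 6/5
14 + 1/(6/5) = 14 + 5/6 = 89/6
11 + 1/(89/6) = 11 + 6/89 = 985/89

985/89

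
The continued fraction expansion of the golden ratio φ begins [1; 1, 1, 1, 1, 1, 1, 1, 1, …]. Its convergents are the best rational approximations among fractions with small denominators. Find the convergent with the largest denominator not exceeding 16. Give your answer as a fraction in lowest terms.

21/13

a_0 = 1: 1/1  (≤ bound)
a_1 = 1: 2/1  (≤ bound)
a_2 = 1: 3/2  (≤ bound)
a_3 = 1: 5/3  (≤ bound)
a_4 = 1: 8/5  (≤ bound)
a_5 = 1: 13/8  (≤ bound)
a_6 = 1: 21/13  (≤ bound)
a_7 = 1: 34/21  (> 16, stop)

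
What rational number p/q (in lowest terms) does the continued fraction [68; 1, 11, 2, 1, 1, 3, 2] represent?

Collapse the nested fraction from the inside out:
Start with 2.
3 + 1/(2/1) = 3 + 1/2 = 7/2
1 + 1/(7/2) = 1 + 2/7 = 9/7
1 + 1/(9/7) = 1 + 7/9 = 16/9
2 + 1/(16/9) = 2 + 9/16 = 41/16
11 + 1/(41/16) = 11 + 16/41 = 467/41
1 + 1/(467/41) = 1 + 41/467 = 508/467
68 + 1/(508/467) = 68 + 467/508 = 35011/508

35011/508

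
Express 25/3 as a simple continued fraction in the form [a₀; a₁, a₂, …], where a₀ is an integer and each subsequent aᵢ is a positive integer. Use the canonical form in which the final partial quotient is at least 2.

Run the Euclidean algorithm, recording each quotient:
⌊25/3⌋ = 8, remainder 1
⌊3/1⌋ = 3, remainder 0

[8; 3]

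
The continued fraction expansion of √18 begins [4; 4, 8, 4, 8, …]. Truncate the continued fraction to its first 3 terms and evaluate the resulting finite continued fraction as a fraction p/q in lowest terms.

Use the convergent recurrence hₖ = aₖ·hₖ₋₁ + hₖ₋₂ (and likewise for the denominators kₖ):
a_0 = 4: 4/1
a_1 = 4: 17/4
a_2 = 8: 140/33

140/33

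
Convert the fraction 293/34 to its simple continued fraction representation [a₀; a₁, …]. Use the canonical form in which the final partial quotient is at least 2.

293 ÷ 34 → quotient 8, remainder 21
34 ÷ 21 → quotient 1, remainder 13
21 ÷ 13 → quotient 1, remainder 8
13 ÷ 8 → quotient 1, remainder 5
8 ÷ 5 → quotient 1, remainder 3
5 ÷ 3 → quotient 1, remainder 2
3 ÷ 2 → quotient 1, remainder 1
2 ÷ 1 → quotient 2, remainder 0

[8; 1, 1, 1, 1, 1, 1, 2]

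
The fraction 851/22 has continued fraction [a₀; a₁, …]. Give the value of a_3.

7

851 ÷ 22 → quotient 38, remainder 15
22 ÷ 15 → quotient 1, remainder 7
15 ÷ 7 → quotient 2, remainder 1
7 ÷ 1 → quotient 7, remainder 0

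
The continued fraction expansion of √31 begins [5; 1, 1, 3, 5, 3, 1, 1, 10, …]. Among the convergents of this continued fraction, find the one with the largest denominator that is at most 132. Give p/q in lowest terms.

657/118

a_0 = 5: 5/1  (≤ bound)
a_1 = 1: 6/1  (≤ bound)
a_2 = 1: 11/2  (≤ bound)
a_3 = 3: 39/7  (≤ bound)
a_4 = 5: 206/37  (≤ bound)
a_5 = 3: 657/118  (≤ bound)
a_6 = 1: 863/155  (> 132, stop)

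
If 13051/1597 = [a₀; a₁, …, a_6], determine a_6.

Repeatedly divide and take the remainder:
13051 = 8·1597 + 275, so a_0 = 8
1597 = 5·275 + 222, so a_1 = 5
275 = 1·222 + 53, so a_2 = 1
222 = 4·53 + 10, so a_3 = 4
53 = 5·10 + 3, so a_4 = 5
10 = 3·3 + 1, so a_5 = 3
3 = 3·1 + 0, so a_6 = 3

3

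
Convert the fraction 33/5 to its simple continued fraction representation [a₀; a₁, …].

[6; 1, 1, 2]

Run the Euclidean algorithm, recording each quotient:
⌊33/5⌋ = 6, remainder 3
⌊5/3⌋ = 1, remainder 2
⌊3/2⌋ = 1, remainder 1
⌊2/1⌋ = 2, remainder 0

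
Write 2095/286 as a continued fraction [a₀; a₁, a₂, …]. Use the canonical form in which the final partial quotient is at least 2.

2095 = 7·286 + 93, so a_0 = 7
286 = 3·93 + 7, so a_1 = 3
93 = 13·7 + 2, so a_2 = 13
7 = 3·2 + 1, so a_3 = 3
2 = 2·1 + 0, so a_4 = 2

[7; 3, 13, 3, 2]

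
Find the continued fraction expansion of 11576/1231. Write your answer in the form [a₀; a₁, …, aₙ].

Run the Euclidean algorithm, recording each quotient:
11576 ÷ 1231 → quotient 9, remainder 497
1231 ÷ 497 → quotient 2, remainder 237
497 ÷ 237 → quotient 2, remainder 23
237 ÷ 23 → quotient 10, remainder 7
23 ÷ 7 → quotient 3, remainder 2
7 ÷ 2 → quotient 3, remainder 1
2 ÷ 1 → quotient 2, remainder 0

[9; 2, 2, 10, 3, 3, 2]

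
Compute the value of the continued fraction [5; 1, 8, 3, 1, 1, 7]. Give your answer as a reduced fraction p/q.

a_0 = 5: 5/1
a_1 = 1: 6/1
a_2 = 8: 53/9
a_3 = 3: 165/28
a_4 = 1: 218/37
a_5 = 1: 383/65
a_6 = 7: 2899/492

2899/492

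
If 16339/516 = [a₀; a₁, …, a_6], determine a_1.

⌊16339/516⌋ = 31, remainder 343
⌊516/343⌋ = 1, remainder 173

1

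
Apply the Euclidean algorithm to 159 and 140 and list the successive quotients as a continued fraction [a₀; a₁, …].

159 = 1·140 + 19, so a_0 = 1
140 = 7·19 + 7, so a_1 = 7
19 = 2·7 + 5, so a_2 = 2
7 = 1·5 + 2, so a_3 = 1
5 = 2·2 + 1, so a_4 = 2
2 = 2·1 + 0, so a_5 = 2

[1; 7, 2, 1, 2, 2]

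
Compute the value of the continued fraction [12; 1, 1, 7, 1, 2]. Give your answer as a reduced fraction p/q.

Start with 2.
1 + 1/(2/1) = 1 + 1/2 = 3/2
7 + 1/(3/2) = 7 + 2/3 = 23/3
1 + 1/(23/3) = 1 + 3/23 = 26/23
1 + 1/(26/23) = 1 + 23/26 = 49/26
12 + 1/(49/26) = 12 + 26/49 = 614/49

614/49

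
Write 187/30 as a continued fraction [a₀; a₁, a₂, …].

⌊187/30⌋ = 6, remainder 7
⌊30/7⌋ = 4, remainder 2
⌊7/2⌋ = 3, remainder 1
⌊2/1⌋ = 2, remainder 0

[6; 4, 3, 2]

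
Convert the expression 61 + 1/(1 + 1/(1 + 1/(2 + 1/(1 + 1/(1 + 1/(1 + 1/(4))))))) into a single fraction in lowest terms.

Start with 4.
1 + 1/(4/1) = 1 + 1/4 = 5/4
1 + 1/(5/4) = 1 + 4/5 = 9/5
1 + 1/(9/5) = 1 + 5/9 = 14/9
2 + 1/(14/9) = 2 + 9/14 = 37/14
1 + 1/(37/14) = 1 + 14/37 = 51/37
1 + 1/(51/37) = 1 + 37/51 = 88/51
61 + 1/(88/51) = 61 + 51/88 = 5419/88

5419/88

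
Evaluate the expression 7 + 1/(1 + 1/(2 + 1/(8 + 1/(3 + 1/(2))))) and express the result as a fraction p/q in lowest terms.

1390/181

Start with 2.
3 + 1/(2/1) = 3 + 1/2 = 7/2
8 + 1/(7/2) = 8 + 2/7 = 58/7
2 + 1/(58/7) = 2 + 7/58 = 123/58
1 + 1/(123/58) = 1 + 58/123 = 181/123
7 + 1/(181/123) = 7 + 123/181 = 1390/181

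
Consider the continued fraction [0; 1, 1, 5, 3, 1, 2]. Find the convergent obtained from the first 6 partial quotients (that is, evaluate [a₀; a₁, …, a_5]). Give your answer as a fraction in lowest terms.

25/46

Start with 1.
3 + 1/(1/1) = 3 + 1/1 = 4/1
5 + 1/(4/1) = 5 + 1/4 = 21/4
1 + 1/(21/4) = 1 + 4/21 = 25/21
1 + 1/(25/21) = 1 + 21/25 = 46/25
0 + 1/(46/25) = 0 + 25/46 = 25/46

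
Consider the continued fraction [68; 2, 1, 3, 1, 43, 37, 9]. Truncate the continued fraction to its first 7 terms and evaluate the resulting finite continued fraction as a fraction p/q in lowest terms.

1551368/22695

a_0 = 68: 68/1
a_1 = 2: 137/2
a_2 = 1: 205/3
a_3 = 3: 752/11
a_4 = 1: 957/14
a_5 = 43: 41903/613
a_6 = 37: 1551368/22695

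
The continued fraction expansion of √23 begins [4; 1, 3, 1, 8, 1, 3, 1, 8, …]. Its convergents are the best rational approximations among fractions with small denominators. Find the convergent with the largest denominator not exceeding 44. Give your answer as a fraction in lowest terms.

a_0 = 4: 4/1  (≤ bound)
a_1 = 1: 5/1  (≤ bound)
a_2 = 3: 19/4  (≤ bound)
a_3 = 1: 24/5  (≤ bound)
a_4 = 8: 211/44  (≤ bound)
a_5 = 1: 235/49  (> 44, stop)

211/44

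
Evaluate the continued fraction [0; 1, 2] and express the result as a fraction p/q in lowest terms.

2/3

a_0 = 0: 0/1
a_1 = 1: 1/1
a_2 = 2: 2/3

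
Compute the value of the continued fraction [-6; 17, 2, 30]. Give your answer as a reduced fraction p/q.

Compute successive convergents:
a_0 = -6: -6/1
a_1 = 17: -101/17
a_2 = 2: -208/35
a_3 = 30: -6341/1067

-6341/1067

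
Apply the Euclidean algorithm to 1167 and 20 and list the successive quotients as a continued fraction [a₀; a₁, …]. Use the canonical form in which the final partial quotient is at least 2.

[58; 2, 1, 6]

Repeatedly divide and take the remainder:
1167 = 58·20 + 7, so a_0 = 58
20 = 2·7 + 6, so a_1 = 2
7 = 1·6 + 1, so a_2 = 1
6 = 6·1 + 0, so a_3 = 6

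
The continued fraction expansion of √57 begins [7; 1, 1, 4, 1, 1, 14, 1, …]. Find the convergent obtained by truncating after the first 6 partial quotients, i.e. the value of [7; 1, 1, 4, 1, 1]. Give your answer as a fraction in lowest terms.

a_0 = 7: 7/1
a_1 = 1: 8/1
a_2 = 1: 15/2
a_3 = 4: 68/9
a_4 = 1: 83/11
a_5 = 1: 151/20

151/20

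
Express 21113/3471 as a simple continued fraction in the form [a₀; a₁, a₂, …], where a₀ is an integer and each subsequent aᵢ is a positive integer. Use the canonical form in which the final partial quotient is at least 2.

[6; 12, 10, 1, 1, 1, 2, 3]

Repeatedly divide and take the remainder:
⌊21113/3471⌋ = 6, remainder 287
⌊3471/287⌋ = 12, remainder 27
⌊287/27⌋ = 10, remainder 17
⌊27/17⌋ = 1, remainder 10
⌊17/10⌋ = 1, remainder 7
⌊10/7⌋ = 1, remainder 3
⌊7/3⌋ = 2, remainder 1
⌊3/1⌋ = 3, remainder 0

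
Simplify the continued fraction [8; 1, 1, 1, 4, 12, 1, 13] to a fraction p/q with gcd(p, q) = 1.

Compute successive convergents:
a_0 = 8: 8/1
a_1 = 1: 9/1
a_2 = 1: 17/2
a_3 = 1: 26/3
a_4 = 4: 121/14
a_5 = 12: 1478/171
a_6 = 1: 1599/185
a_7 = 13: 22265/2576

22265/2576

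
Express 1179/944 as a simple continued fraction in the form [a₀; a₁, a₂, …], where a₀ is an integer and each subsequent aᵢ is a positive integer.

Run the Euclidean algorithm, recording each quotient:
1179 ÷ 944 → quotient 1, remainder 235
944 ÷ 235 → quotient 4, remainder 4
235 ÷ 4 → quotient 58, remainder 3
4 ÷ 3 → quotient 1, remainder 1
3 ÷ 1 → quotient 3, remainder 0

[1; 4, 58, 1, 3]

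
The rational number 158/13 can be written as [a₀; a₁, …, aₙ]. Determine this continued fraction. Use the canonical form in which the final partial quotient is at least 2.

158 ÷ 13 → quotient 12, remainder 2
13 ÷ 2 → quotient 6, remainder 1
2 ÷ 1 → quotient 2, remainder 0

[12; 6, 2]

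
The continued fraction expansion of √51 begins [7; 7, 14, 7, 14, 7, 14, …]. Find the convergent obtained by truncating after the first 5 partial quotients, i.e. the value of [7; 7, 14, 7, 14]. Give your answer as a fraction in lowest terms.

a_0 = 7: 7/1
a_1 = 7: 50/7
a_2 = 14: 707/99
a_3 = 7: 4999/700
a_4 = 14: 70693/9899

70693/9899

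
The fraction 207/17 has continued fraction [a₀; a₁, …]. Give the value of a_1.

207 ÷ 17 → quotient 12, remainder 3
17 ÷ 3 → quotient 5, remainder 2

5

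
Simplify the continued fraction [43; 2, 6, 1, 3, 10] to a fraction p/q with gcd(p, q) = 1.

Work from the innermost term outward:
Start with 10.
3 + 1/(10/1) = 3 + 1/10 = 31/10
1 + 1/(31/10) = 1 + 10/31 = 41/31
6 + 1/(41/31) = 6 + 31/41 = 277/41
2 + 1/(277/41) = 2 + 41/277 = 595/277
43 + 1/(595/277) = 43 + 277/595 = 25862/595

25862/595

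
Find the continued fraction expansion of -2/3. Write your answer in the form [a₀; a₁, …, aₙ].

[-1; 3]

-2 = -1·3 + 1, so a_0 = -1
3 = 3·1 + 0, so a_1 = 3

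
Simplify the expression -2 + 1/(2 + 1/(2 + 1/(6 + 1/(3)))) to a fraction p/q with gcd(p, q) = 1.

Starting at the tail and folding back:
Start with 3.
6 + 1/(3/1) = 6 + 1/3 = 19/3
2 + 1/(19/3) = 2 + 3/19 = 41/19
2 + 1/(41/19) = 2 + 19/41 = 101/41
-2 + 1/(101/41) = -2 + 41/101 = -161/101

-161/101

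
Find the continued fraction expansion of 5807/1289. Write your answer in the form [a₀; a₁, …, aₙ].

[4; 1, 1, 49, 13]

Run the Euclidean algorithm, recording each quotient:
5807 = 4·1289 + 651, so a_0 = 4
1289 = 1·651 + 638, so a_1 = 1
651 = 1·638 + 13, so a_2 = 1
638 = 49·13 + 1, so a_3 = 49
13 = 13·1 + 0, so a_4 = 13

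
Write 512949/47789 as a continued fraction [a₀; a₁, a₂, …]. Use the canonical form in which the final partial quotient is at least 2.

512949 ÷ 47789 → quotient 10, remainder 35059
47789 ÷ 35059 → quotient 1, remainder 12730
35059 ÷ 12730 → quotient 2, remainder 9599
12730 ÷ 9599 → quotient 1, remainder 3131
9599 ÷ 3131 → quotient 3, remainder 206
3131 ÷ 206 → quotient 15, remainder 41
206 ÷ 41 → quotient 5, remainder 1
41 ÷ 1 → quotient 41, remainder 0

[10; 1, 2, 1, 3, 15, 5, 41]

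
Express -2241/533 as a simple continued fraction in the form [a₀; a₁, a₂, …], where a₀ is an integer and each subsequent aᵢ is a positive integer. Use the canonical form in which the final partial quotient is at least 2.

[-5; 1, 3, 1, 8, 12]

Repeatedly divide and take the remainder:
⌊-2241/533⌋ = -5, remainder 424
⌊533/424⌋ = 1, remainder 109
⌊424/109⌋ = 3, remainder 97
⌊109/97⌋ = 1, remainder 12
⌊97/12⌋ = 8, remainder 1
⌊12/1⌋ = 12, remainder 0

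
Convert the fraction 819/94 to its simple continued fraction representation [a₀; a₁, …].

Repeatedly divide and take the remainder:
819 ÷ 94 → quotient 8, remainder 67
94 ÷ 67 → quotient 1, remainder 27
67 ÷ 27 → quotient 2, remainder 13
27 ÷ 13 → quotient 2, remainder 1
13 ÷ 1 → quotient 13, remainder 0

[8; 1, 2, 2, 13]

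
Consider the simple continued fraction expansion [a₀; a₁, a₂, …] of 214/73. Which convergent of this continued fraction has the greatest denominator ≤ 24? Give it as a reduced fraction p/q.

44/15

a_0 = 2: 2/1  (≤ bound)
a_1 = 1: 3/1  (≤ bound)
a_2 = 13: 41/14  (≤ bound)
a_3 = 1: 44/15  (≤ bound)
a_4 = 1: 85/29  (> 24, stop)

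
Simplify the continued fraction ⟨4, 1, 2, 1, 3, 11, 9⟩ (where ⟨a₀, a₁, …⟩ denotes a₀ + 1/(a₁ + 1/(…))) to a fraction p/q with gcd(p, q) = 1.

a_0 = 4: 4/1
a_1 = 1: 5/1
a_2 = 2: 14/3
a_3 = 1: 19/4
a_4 = 3: 71/15
a_5 = 11: 800/169
a_6 = 9: 7271/1536

7271/1536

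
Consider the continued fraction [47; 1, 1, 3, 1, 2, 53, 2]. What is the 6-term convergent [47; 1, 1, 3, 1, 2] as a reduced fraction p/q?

1189/25

a_0 = 47: 47/1
a_1 = 1: 48/1
a_2 = 1: 95/2
a_3 = 3: 333/7
a_4 = 1: 428/9
a_5 = 2: 1189/25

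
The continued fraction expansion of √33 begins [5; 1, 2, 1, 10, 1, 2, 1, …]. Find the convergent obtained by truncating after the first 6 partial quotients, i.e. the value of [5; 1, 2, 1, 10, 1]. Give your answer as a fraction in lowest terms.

Starting at the tail and folding back:
Start with 1.
10 + 1/(1/1) = 10 + 1/1 = 11/1
1 + 1/(11/1) = 1 + 1/11 = 12/11
2 + 1/(12/11) = 2 + 11/12 = 35/12
1 + 1/(35/12) = 1 + 12/35 = 47/35
5 + 1/(47/35) = 5 + 35/47 = 270/47

270/47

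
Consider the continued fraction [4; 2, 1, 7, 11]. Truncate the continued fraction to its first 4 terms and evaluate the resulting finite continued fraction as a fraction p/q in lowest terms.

100/23

Start with 7.
1 + 1/(7/1) = 1 + 1/7 = 8/7
2 + 1/(8/7) = 2 + 7/8 = 23/8
4 + 1/(23/8) = 4 + 8/23 = 100/23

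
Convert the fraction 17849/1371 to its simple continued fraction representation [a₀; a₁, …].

[13; 52, 1, 2, 1, 2, 2]

Repeatedly divide and take the remainder:
⌊17849/1371⌋ = 13, remainder 26
⌊1371/26⌋ = 52, remainder 19
⌊26/19⌋ = 1, remainder 7
⌊19/7⌋ = 2, remainder 5
⌊7/5⌋ = 1, remainder 2
⌊5/2⌋ = 2, remainder 1
⌊2/1⌋ = 2, remainder 0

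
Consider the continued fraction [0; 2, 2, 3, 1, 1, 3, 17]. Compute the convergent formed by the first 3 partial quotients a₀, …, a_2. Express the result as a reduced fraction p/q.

2/5

Start with 2.
2 + 1/(2/1) = 2 + 1/2 = 5/2
0 + 1/(5/2) = 0 + 2/5 = 2/5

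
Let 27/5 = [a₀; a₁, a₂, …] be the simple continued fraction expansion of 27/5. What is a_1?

⌊27/5⌋ = 5, remainder 2
⌊5/2⌋ = 2, remainder 1

2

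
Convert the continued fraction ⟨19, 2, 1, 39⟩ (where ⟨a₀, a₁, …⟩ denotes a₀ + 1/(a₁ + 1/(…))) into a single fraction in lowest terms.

a_0 = 19: 19/1
a_1 = 2: 39/2
a_2 = 1: 58/3
a_3 = 39: 2301/119

2301/119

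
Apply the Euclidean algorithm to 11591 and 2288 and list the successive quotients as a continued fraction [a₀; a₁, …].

[5; 15, 6, 1, 1, 3, 3]

Apply division with remainder until the remainder is 0:
⌊11591/2288⌋ = 5, remainder 151
⌊2288/151⌋ = 15, remainder 23
⌊151/23⌋ = 6, remainder 13
⌊23/13⌋ = 1, remainder 10
⌊13/10⌋ = 1, remainder 3
⌊10/3⌋ = 3, remainder 1
⌊3/1⌋ = 3, remainder 0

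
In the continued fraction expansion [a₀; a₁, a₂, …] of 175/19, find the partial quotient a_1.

175 = 9·19 + 4, so a_0 = 9
19 = 4·4 + 3, so a_1 = 4

4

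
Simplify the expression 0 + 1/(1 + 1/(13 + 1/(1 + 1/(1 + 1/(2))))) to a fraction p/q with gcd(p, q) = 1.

68/73

a_0 = 0: 0/1
a_1 = 1: 1/1
a_2 = 13: 13/14
a_3 = 1: 14/15
a_4 = 1: 27/29
a_5 = 2: 68/73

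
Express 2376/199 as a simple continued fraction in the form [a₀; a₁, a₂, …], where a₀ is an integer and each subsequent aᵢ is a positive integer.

[11; 1, 15, 1, 1, 2, 2]

2376 ÷ 199 → quotient 11, remainder 187
199 ÷ 187 → quotient 1, remainder 12
187 ÷ 12 → quotient 15, remainder 7
12 ÷ 7 → quotient 1, remainder 5
7 ÷ 5 → quotient 1, remainder 2
5 ÷ 2 → quotient 2, remainder 1
2 ÷ 1 → quotient 2, remainder 0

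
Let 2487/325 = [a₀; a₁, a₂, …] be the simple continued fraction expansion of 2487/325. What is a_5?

2487 = 7·325 + 212, so a_0 = 7
325 = 1·212 + 113, so a_1 = 1
212 = 1·113 + 99, so a_2 = 1
113 = 1·99 + 14, so a_3 = 1
99 = 7·14 + 1, so a_4 = 7
14 = 14·1 + 0, so a_5 = 14

14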